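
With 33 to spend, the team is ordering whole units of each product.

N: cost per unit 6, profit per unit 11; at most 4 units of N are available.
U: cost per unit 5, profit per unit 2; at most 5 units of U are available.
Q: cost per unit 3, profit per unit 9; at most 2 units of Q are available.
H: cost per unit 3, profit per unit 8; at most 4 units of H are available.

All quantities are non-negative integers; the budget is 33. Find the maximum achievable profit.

75

Q has the best ratio (9/3); taking only Q gives at most 2×9 = 18 (stopped by the supply cap of 2).
Mixing does better — 3×N, 2×Q, and 3×H: cost 33 ≤ 33, profit 3·11 + 2·9 + 3·8 = 75.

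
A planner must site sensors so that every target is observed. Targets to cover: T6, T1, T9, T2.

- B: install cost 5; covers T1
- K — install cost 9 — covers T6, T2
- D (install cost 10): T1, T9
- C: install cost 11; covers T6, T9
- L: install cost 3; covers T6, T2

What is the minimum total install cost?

13

The greedy cost-per-new-target heuristic would pick L, B, and D for 18, but a cheaper cover exists.
Choose D and L: together they cover T6, T1, T9, T2 — every target.
Total install cost: 10 + 3 = 13.
No cover costs less than 13.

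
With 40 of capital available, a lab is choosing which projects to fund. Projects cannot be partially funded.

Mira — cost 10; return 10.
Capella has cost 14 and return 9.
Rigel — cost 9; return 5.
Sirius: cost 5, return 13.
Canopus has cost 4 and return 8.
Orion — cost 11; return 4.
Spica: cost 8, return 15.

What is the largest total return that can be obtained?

This is an integer program with binary decision variables.
Allowing fractional choices, the relaxed optimum would be about 54.4, but projects are indivisible.
Mira + Sirius + Canopus + Orion + Spica: cost 10 + 5 + 4 + 11 + 8 = 38 ≤ 40, return 10 + 13 + 8 + 4 + 15 = 50.
Mira + Rigel + Sirius + Canopus + Spica: cost 10 + 9 + 5 + 4 + 8 = 36 ≤ 40, return 10 + 5 + 13 + 8 + 15 = 51.
Capella + Rigel + Sirius + Canopus + Spica: cost 14 + 9 + 5 + 4 + 8 = 40 ≤ 40, return 9 + 5 + 13 + 8 + 15 = 50.
Best is Mira, Rigel, Sirius, Canopus, and Spica with total return 51.

51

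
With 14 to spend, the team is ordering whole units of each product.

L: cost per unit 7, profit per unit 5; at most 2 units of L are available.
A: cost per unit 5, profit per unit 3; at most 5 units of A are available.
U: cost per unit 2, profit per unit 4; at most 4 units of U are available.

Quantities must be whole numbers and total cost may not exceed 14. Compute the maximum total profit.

Take 1×A and 4×U: cost 13 ≤ 14, profit 1·3 + 4·4 = 19.
U has the best ratio (4/2) and is taken to its limit of 4; remaining capacity is filled optimally with the others.

19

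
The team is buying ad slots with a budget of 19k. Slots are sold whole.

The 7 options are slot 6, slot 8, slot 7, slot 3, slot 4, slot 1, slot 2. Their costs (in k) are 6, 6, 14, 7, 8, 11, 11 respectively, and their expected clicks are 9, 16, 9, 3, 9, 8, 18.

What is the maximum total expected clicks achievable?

34

Allowing fractional choices, the relaxed optimum would be about 37.0, but ad slots are indivisible.
slot 6 + slot 2: cost 6 + 11 = 17 ≤ 19, expected clicks 9 + 18 = 27.
slot 6 + slot 8 + slot 3: cost 6 + 6 + 7 = 19 ≤ 19, expected clicks 9 + 16 + 3 = 28.
slot 8 + slot 2: cost 6 + 11 = 17 ≤ 19, expected clicks 16 + 18 = 34.
Best is slot 8 and slot 2 with total expected clicks 34.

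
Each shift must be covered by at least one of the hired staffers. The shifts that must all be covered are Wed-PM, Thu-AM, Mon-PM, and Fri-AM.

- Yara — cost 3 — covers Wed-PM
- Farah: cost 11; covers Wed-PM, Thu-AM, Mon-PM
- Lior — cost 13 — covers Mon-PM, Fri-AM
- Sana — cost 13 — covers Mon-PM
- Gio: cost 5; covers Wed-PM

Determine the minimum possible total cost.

This is a weighted set-cover instance.
The greedy cost-per-new-shift heuristic would pick Yara, Farah, and Lior for 27, but a cheaper cover exists.
Choose Farah and Lior: together they cover Wed-PM, Thu-AM, Mon-PM, Fri-AM — every shift.
Total cost: 11 + 13 = 24.
No cover costs less than 24.

24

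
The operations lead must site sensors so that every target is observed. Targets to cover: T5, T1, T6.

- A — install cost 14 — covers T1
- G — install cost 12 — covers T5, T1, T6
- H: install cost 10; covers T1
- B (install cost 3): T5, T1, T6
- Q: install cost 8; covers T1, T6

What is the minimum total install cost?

B alone covers T5, T1, T6 — every target.
Total install cost: 3.

3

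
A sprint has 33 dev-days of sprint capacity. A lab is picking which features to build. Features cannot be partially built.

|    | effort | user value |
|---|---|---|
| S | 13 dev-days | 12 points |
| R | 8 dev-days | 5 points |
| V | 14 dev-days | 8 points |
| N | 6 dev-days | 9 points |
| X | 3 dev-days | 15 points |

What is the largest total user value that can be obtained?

41

Allowing fractional choices, the relaxed optimum would be about 42.7, but features are indivisible.
S + N + X: effort 13 + 6 + 3 = 22 ≤ 33, user value 12 + 9 + 15 = 36.
R + V + N + X: effort 8 + 14 + 6 + 3 = 31 ≤ 33, user value 5 + 8 + 9 + 15 = 37.
S + R + N + X: effort 13 + 8 + 6 + 3 = 30 ≤ 33, user value 12 + 5 + 9 + 15 = 41.
Best is S, R, N, and X with total user value 41.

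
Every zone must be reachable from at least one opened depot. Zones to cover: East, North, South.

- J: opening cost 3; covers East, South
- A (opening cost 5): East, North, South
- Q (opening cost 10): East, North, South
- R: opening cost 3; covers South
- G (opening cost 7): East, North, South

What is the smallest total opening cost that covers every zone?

5

The greedy cost-per-new-zone heuristic would pick J and A for 8, but a cheaper cover exists.
A alone covers East, North, South — every zone.
Total opening cost: 5.
No cover costs less than 5.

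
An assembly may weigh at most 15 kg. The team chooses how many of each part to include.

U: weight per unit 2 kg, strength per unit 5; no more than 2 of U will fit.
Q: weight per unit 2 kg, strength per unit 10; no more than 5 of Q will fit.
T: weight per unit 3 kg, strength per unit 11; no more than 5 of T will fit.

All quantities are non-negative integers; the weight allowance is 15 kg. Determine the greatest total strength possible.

66

This is a bounded integer knapsack.
3×Q and 3×T: weight 15 ≤ 15, strength 3·10 + 3·11 = 63.
1×U, 5×Q, and 1×T: weight 15 ≤ 15, strength 1·5 + 5·10 + 1·11 = 66.
Best is 66.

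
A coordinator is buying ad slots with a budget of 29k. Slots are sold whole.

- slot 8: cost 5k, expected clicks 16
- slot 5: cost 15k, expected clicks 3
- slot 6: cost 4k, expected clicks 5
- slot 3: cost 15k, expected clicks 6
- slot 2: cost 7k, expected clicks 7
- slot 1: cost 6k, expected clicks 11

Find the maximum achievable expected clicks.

39

Allowing fractional choices, the relaxed optimum would be about 41.8, but ad slots are indivisible.
slot 8 + slot 6 + slot 2 + slot 1: cost 5 + 4 + 7 + 6 = 22 ≤ 29, expected clicks 16 + 5 + 7 + 11 = 39.
slot 8 + slot 3 + slot 1: cost 5 + 15 + 6 = 26 ≤ 29, expected clicks 16 + 6 + 11 = 33.
slot 8 + slot 2 + slot 1: cost 5 + 7 + 6 = 18 ≤ 29, expected clicks 16 + 7 + 11 = 34.
Best is slot 8, slot 6, slot 2, and slot 1 with total expected clicks 39.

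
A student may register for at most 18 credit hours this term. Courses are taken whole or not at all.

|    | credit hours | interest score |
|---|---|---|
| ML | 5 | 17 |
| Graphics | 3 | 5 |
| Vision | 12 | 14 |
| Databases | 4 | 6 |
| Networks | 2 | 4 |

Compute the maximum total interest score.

Allowing fractional choices, the relaxed optimum would be about 36.7, but courses are indivisible.
ML + Graphics + Databases + Networks: credit hours 5 + 3 + 4 + 2 = 14 ≤ 18, interest score 17 + 5 + 6 + 4 = 32.
ML + Vision: credit hours 5 + 12 = 17 ≤ 18, interest score 17 + 14 = 31.
Best is ML, Graphics, Databases, and Networks with total interest score 32.

32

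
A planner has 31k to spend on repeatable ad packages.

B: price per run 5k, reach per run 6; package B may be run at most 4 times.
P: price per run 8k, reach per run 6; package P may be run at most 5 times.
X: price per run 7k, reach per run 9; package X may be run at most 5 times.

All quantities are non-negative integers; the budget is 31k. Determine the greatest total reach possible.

This is a bounded integer knapsack.
X has the best ratio (9/7); taking only X gives at most 4×9 = 36 (stopped by the price limit).
Mixing does better — 2×B and 3×X: price 31 ≤ 31, reach 2·6 + 3·9 = 39.

39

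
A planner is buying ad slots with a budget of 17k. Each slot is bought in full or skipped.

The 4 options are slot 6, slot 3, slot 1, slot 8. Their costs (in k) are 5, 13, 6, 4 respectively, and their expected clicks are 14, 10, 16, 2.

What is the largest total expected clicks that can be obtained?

32

This is a 0-1 knapsack instance.
Allowing fractional choices, the relaxed optimum would be about 34.6, but ad slots are indivisible.
slot 6 + slot 1 + slot 8: cost 5 + 6 + 4 = 15 ≤ 17, expected clicks 14 + 16 + 2 = 32.
slot 6 + slot 1: cost 5 + 6 = 11 ≤ 17, expected clicks 14 + 16 = 30.
slot 1 + slot 8: cost 6 + 4 = 10 ≤ 17, expected clicks 16 + 2 = 18.
Best is slot 6, slot 1, and slot 8 with total expected clicks 32.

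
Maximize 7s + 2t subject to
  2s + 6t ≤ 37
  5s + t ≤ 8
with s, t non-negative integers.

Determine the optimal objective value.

(s,t)=(1,3) is feasible, giving 13.
(s,t)=(0,6) is feasible, giving 12.
No feasible integer point exceeds 13.

13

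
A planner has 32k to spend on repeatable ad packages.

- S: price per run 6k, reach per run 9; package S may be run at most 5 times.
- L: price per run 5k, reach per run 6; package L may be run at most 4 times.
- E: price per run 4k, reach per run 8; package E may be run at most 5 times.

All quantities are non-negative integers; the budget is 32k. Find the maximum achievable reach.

Take 2×S and 5×E: price 32 ≤ 32, reach 2·9 + 5·8 = 58.
E has the best ratio (8/4) and is taken to its limit of 5; remaining capacity is filled optimally with the others.

58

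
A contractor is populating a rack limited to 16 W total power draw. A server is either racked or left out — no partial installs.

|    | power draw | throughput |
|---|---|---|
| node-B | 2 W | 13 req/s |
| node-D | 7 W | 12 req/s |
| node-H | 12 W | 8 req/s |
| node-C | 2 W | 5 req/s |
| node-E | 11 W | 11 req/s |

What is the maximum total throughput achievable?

30

Treat it as a binary knapsack problem.
Allowing fractional choices, the relaxed optimum would be about 35.0, but servers are indivisible.
node-B + node-C + node-E: power draw 2 + 2 + 11 = 15 ≤ 16, throughput 13 + 5 + 11 = 29.
node-B + node-D + node-C: power draw 2 + 7 + 2 = 11 ≤ 16, throughput 13 + 12 + 5 = 30.
node-B + node-H + node-C: power draw 2 + 12 + 2 = 16 ≤ 16, throughput 13 + 8 + 5 = 26.
Best is node-B, node-D, and node-C with total throughput 30.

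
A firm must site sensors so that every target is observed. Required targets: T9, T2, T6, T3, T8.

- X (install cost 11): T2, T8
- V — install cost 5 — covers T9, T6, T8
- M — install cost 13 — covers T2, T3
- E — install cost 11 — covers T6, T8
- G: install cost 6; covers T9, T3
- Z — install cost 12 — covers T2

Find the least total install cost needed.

The greedy cost-per-new-target heuristic would pick V, G, and X for 22, but a cheaper cover exists.
Choose V and M: together they cover T9, T2, T6, T3, T8 — every target.
Total install cost: 5 + 13 = 18.
No cover costs less than 18.

18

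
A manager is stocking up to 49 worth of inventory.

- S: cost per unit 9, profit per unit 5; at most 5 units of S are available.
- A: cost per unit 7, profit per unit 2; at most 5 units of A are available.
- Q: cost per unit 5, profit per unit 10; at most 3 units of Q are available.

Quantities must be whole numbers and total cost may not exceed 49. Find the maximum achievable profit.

47

Q has the best ratio (10/5); taking only Q gives at most 3×10 = 30 (stopped by the supply cap of 3).
Mixing does better — 3×S, 1×A, and 3×Q: cost 49 ≤ 49, profit 3·5 + 1·2 + 3·10 = 47.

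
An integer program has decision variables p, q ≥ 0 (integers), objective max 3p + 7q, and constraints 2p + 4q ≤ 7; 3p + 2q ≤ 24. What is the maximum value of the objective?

The continuous relaxation peaks at (0, 1.75) with value 12.25; rounding to a feasible lattice point costs some objective.
(p,q)=(1,1): 2·1+4·1=6≤7, 3·1+2·1=5≤24, objective 10.
(p,q)=(0,1): 2·0+4·1=4≤7, 3·0+2·1=2≤24, objective 7.
Maximum is 10 at (p,q)=(1,1).

10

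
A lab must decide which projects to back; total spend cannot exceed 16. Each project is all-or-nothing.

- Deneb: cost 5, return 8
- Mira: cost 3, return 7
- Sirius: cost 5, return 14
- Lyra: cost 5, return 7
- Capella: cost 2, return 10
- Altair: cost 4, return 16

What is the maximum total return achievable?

48

Allowing fractional choices, the relaxed optimum would be about 50.2, but projects are indivisible.
Mira + Sirius + Capella + Altair: cost 3 + 5 + 2 + 4 = 14 ≤ 16, return 7 + 14 + 10 + 16 = 47.
Deneb + Sirius + Capella + Altair: cost 5 + 5 + 2 + 4 = 16 ≤ 16, return 8 + 14 + 10 + 16 = 48.
Sirius + Lyra + Capella + Altair: cost 5 + 5 + 2 + 4 = 16 ≤ 16, return 14 + 7 + 10 + 16 = 47.
Best is Deneb, Sirius, Capella, and Altair with total return 48.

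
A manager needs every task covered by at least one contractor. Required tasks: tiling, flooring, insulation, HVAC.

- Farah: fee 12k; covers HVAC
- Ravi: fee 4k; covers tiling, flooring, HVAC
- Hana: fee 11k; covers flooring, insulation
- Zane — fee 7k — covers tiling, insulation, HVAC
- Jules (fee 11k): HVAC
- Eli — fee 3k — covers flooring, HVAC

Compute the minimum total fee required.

10

This is a weighted set-cover instance.
The greedy cost-per-new-task heuristic would pick Ravi and Zane for 11, but a cheaper cover exists.
Choose Zane and Eli: together they cover tiling, flooring, insulation, HVAC — every task.
Total fee: 7 + 3 = 10.
No cover costs less than 10.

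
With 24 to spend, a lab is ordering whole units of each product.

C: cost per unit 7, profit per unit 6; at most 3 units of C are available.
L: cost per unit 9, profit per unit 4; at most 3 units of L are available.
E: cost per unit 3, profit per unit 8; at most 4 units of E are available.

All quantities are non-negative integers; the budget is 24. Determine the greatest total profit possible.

38

Take 1×C and 4×E: cost 19 ≤ 24, profit 1·6 + 4·8 = 38.
E has the best ratio (8/3) and is taken to its limit of 4; remaining capacity is filled optimally with the others.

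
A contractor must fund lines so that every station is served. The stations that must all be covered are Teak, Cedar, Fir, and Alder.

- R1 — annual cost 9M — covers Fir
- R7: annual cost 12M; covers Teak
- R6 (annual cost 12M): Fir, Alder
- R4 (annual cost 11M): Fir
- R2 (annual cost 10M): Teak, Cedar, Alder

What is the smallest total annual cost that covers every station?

Choose R1 and R2: together they cover Teak, Cedar, Fir, Alder — every station.
Total annual cost: 9 + 10 = 19.
No cover costs less than 19.

19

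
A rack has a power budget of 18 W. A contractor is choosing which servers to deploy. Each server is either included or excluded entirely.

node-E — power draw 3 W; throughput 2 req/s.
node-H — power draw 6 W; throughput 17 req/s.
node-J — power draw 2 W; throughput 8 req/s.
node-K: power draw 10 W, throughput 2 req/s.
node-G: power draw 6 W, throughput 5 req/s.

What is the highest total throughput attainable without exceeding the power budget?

32

node-E + node-H + node-J: power draw 3 + 6 + 2 = 11 ≤ 18, throughput 2 + 17 + 8 = 27.
node-E + node-H + node-J + node-G: power draw 3 + 6 + 2 + 6 = 17 ≤ 18, throughput 2 + 17 + 8 + 5 = 32.
node-H + node-J + node-G: power draw 6 + 2 + 6 = 14 ≤ 18, throughput 17 + 8 + 5 = 30.
Best is node-E, node-H, node-J, and node-G with total throughput 32.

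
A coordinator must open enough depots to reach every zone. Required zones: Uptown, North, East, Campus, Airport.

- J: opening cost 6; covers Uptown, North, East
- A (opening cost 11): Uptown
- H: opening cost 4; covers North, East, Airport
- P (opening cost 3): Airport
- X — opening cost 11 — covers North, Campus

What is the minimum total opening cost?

20

The greedy cost-per-new-zone heuristic would pick H, J, and X for 21, but a cheaper cover exists.
Choose J, P, and X: together they cover Uptown, North, East, Campus, Airport — every zone.
Total opening cost: 6 + 3 + 11 = 20.
No cover costs less than 20.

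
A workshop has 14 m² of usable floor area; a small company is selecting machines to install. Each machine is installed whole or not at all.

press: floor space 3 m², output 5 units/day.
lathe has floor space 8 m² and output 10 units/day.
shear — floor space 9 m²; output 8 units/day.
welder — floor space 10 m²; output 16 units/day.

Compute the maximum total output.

This is a 0-1 knapsack instance.
Allowing fractional choices, the relaxed optimum would be about 22.2, but machines are indivisible.
press + welder: floor space 3 + 10 = 13 ≤ 14, output 5 + 16 = 21.
press + lathe: floor space 3 + 8 = 11 ≤ 14, output 5 + 10 = 15.
welder: floor space 10 ≤ 14, output 16.
Best is press and welder with total output 21.

21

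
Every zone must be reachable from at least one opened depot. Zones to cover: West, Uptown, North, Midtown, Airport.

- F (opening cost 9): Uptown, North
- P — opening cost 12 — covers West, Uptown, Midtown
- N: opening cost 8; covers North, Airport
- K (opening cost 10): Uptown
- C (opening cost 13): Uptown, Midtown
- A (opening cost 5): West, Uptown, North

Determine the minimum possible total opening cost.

This is an integer covering problem.
The greedy cost-per-new-zone heuristic would pick A, N, and P for 25, but a cheaper cover exists.
Choose P and N: together they cover West, Uptown, North, Midtown, Airport — every zone.
Total opening cost: 12 + 8 = 20.
No cover costs less than 20.

20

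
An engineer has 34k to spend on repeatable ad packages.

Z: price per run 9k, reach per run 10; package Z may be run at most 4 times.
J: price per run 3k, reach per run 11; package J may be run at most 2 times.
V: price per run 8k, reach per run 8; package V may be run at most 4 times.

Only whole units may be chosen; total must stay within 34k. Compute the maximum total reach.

52

This is a bounded integer knapsack.
2×Z, 2×J, and 1×V: price 32 ≤ 34, reach 2·10 + 2·11 + 1·8 = 50.
3×Z and 2×J: price 33 ≤ 34, reach 3·10 + 2·11 = 52.
Best is 52.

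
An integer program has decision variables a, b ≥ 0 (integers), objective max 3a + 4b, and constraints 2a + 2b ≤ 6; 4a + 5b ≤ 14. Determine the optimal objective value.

Relaxing integrality, the LP optimum is 11.20 at (a,b) = (0, 2.8), which is not an integer point.
(a,b)=(1,2): 2·1+2·2=6≤6, 4·1+5·2=14≤14, objective 11.
(a,b)=(2,1): 2·2+2·1=6≤6, 4·2+5·1=13≤14, objective 10.
Maximum is 11 at (a,b)=(1,2).

11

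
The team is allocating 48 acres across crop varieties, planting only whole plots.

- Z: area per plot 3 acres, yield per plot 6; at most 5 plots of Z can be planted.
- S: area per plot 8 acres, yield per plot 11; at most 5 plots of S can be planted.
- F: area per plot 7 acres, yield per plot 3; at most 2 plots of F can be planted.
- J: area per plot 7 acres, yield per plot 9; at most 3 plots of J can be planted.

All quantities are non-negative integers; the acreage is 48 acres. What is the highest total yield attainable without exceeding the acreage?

5×Z and 4×S: area 47 ≤ 48, yield 5·6 + 4·11 = 74.
5×Z, 3×S, and 1×J: area 46 ≤ 48, yield 5·6 + 3·11 + 1·9 = 72.
Best is 74.

74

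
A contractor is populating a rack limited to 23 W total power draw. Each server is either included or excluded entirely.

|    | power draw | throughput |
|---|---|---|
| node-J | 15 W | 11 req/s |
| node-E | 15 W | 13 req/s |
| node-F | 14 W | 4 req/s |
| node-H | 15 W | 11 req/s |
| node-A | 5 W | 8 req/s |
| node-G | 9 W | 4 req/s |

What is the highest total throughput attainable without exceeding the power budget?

Take node-E and node-A: power draw 15 + 5 = 20 ≤ 23, throughput 13 + 8 = 21.
No other feasible combination does better.

21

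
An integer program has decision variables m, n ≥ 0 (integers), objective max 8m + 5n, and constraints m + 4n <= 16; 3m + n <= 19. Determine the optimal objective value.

Relaxing integrality, the LP optimum is 56.82 at (m,n) = (5.45, 2.64), which is not an integer point.
(m,n)=(6,1): 1·6+4·1=10≤16, 3·6+1·1=19≤19, objective 53.
(m,n)=(5,2): 1·5+4·2=13≤16, 3·5+1·2=17≤19, objective 50.
Maximum is 53 at (m,n)=(6,1).

53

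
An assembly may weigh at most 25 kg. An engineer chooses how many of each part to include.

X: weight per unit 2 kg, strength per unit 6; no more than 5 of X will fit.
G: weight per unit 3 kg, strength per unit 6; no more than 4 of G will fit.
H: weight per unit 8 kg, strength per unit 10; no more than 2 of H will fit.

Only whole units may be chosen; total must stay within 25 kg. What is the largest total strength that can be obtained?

54

X has the best ratio (6/2); taking only X gives at most 5×6 = 30 (stopped by the supply cap of 5).
Mixing does better — 5×X and 4×G: weight 22 ≤ 25, strength 5·6 + 4·6 = 54.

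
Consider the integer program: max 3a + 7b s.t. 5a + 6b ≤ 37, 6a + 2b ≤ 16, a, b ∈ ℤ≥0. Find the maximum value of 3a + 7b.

42

Relaxing integrality, the LP optimum is 43.17 at (a,b) = (0, 6.17), which is not an integer point.
(a,b)=(0,6): 5·0+6·6=36≤37, 6·0+2·6=12≤16, objective 42.
(a,b)=(1,5): 5·1+6·5=35≤37, 6·1+2·5=16≤16, objective 38.
(a,b)=(0,5): 5·0+6·5=30≤37, 6·0+2·5=10≤16, objective 35.
The best lattice point is (0,6), giving 42.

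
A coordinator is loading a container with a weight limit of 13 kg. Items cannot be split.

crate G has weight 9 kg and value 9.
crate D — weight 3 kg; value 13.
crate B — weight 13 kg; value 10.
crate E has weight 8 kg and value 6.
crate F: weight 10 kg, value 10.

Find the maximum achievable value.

23

crate G + crate D: weight 9 + 3 = 12 ≤ 13, value 9 + 13 = 22.
crate D + crate F: weight 3 + 10 = 13 ≤ 13, value 13 + 10 = 23.
Best is crate D and crate F with total value 23.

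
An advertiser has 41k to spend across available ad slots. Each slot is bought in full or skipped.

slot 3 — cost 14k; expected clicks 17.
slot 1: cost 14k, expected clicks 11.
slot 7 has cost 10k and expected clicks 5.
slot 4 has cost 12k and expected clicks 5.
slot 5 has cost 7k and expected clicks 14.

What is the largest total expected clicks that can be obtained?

42

Allowing fractional choices, the relaxed optimum would be about 45.0, but ad slots are indivisible.
slot 3 + slot 7 + slot 5: cost 14 + 10 + 7 = 31 ≤ 41, expected clicks 17 + 5 + 14 = 36.
slot 3 + slot 4 + slot 5: cost 14 + 12 + 7 = 33 ≤ 41, expected clicks 17 + 5 + 14 = 36.
slot 3 + slot 1 + slot 5: cost 14 + 14 + 7 = 35 ≤ 41, expected clicks 17 + 11 + 14 = 42.
Best is slot 3, slot 1, and slot 5 with total expected clicks 42.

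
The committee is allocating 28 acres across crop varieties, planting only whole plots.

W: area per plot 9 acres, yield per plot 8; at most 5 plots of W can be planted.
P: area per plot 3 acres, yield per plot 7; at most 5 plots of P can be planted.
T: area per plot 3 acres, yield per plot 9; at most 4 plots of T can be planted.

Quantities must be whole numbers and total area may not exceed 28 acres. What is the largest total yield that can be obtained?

T has the best ratio (9/3); taking only T gives at most 4×9 = 36 (stopped by the supply cap of 4).
Mixing does better — 5×P and 4×T: area 27 ≤ 28, yield 5·7 + 4·9 = 71.

71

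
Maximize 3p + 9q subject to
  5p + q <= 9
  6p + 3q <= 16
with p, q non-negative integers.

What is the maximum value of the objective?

(p,q)=(0,5) is feasible, giving 45.
(p,q)=(0,4) is feasible, giving 36.
Maximum is 45 at (p,q)=(0,5).

45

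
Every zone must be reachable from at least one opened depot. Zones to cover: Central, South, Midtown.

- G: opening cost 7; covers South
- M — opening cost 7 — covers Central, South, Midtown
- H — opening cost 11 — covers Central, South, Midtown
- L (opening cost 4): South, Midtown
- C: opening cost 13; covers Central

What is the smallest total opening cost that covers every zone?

This is an integer covering problem.
The greedy cost-per-new-zone heuristic would pick L and M for 11, but a cheaper cover exists.
M alone covers Central, South, Midtown — every zone.
Total opening cost: 7.
No cover costs less than 7.

7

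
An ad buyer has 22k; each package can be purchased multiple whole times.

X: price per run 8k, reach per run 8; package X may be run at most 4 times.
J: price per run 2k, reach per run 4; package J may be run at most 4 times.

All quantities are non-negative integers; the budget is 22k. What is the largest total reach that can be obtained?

J has the best ratio (4/2); taking only J gives at most 4×4 = 16 (stopped by the supply cap of 4).
Mixing does better — 2×X and 3×J: price 22 ≤ 22, reach 2·8 + 3·4 = 28.

28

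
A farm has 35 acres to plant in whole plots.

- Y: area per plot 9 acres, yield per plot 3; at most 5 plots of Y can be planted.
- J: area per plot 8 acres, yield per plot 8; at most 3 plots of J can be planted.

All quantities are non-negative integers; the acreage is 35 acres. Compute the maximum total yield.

This is a bounded integer knapsack.
J has the best ratio (8/8); taking only J gives at most 3×8 = 24 (stopped by the supply cap of 3).
Mixing does better — 1×Y and 3×J: area 33 ≤ 35, yield 1·3 + 3·8 = 27.

27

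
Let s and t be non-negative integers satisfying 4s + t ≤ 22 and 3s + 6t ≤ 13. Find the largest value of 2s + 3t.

8

(s,t)=(4,0) is feasible, giving 8.
(s,t)=(3,0) is feasible, giving 6.
No feasible integer point exceeds 8.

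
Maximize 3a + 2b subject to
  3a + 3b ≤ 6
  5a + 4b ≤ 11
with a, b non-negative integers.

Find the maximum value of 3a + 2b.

6

(a,b)=(2,0): 3·2+3·0=6≤6, 5·2+4·0=10≤11, objective 6.
(a,b)=(1,1): 3·1+3·1=6≤6, 5·1+4·1=9≤11, objective 5.
The best lattice point is (2,0), giving 6.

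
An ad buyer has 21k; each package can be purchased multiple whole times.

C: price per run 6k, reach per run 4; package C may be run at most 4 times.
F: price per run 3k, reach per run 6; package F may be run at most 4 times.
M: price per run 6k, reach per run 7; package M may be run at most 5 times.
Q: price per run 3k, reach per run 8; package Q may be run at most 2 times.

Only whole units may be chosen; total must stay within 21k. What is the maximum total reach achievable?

3×F, 1×M, and 2×Q: price 21 ≤ 21, reach 3·6 + 1·7 + 2·8 = 41.
4×F and 2×Q: price 18 ≤ 21, reach 4·6 + 2·8 = 40.
Best is 41.

41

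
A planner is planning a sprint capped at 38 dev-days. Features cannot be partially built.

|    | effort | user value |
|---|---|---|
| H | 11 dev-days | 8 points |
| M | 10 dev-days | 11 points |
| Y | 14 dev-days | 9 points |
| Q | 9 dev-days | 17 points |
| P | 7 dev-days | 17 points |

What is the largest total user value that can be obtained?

This is an integer program with binary decision variables.
H + M + Q + P: effort 11 + 10 + 9 + 7 = 37 ≤ 38, user value 8 + 11 + 17 + 17 = 53.
M + Q + P: effort 10 + 9 + 7 = 26 ≤ 38, user value 11 + 17 + 17 = 45.
Best is H, M, Q, and P with total user value 53.

53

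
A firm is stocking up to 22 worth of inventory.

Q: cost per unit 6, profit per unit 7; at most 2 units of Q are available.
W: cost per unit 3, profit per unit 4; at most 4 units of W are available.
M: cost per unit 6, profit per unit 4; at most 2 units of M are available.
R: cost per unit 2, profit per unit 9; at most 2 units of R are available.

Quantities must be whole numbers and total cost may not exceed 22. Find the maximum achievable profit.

1×Q, 4×W, and 2×R: cost 22 ≤ 22, profit 1·7 + 4·4 + 2·9 = 41.
2×Q, 2×W, and 2×R: cost 22 ≤ 22, profit 2·7 + 2·4 + 2·9 = 40.
Best is 41.

41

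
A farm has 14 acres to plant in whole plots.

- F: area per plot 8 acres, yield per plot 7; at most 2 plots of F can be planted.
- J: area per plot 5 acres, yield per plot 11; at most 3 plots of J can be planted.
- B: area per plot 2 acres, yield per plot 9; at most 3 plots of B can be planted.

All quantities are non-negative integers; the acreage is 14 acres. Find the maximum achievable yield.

This is a bounded integer knapsack.
1×J and 3×B: area 11 ≤ 14, yield 1·11 + 3·9 = 38.
2×J and 2×B: area 14 ≤ 14, yield 2·11 + 2·9 = 40.
Best is 40.

40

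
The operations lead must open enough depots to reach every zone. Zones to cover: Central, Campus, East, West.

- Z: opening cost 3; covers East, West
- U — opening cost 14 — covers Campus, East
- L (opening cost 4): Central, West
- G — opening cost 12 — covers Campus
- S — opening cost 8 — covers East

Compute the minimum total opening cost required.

The greedy cost-per-new-zone heuristic would pick Z, L, and G for 19, but a cheaper cover exists.
Choose U and L: together they cover Central, Campus, East, West — every zone.
Total opening cost: 14 + 4 = 18.
No cover costs less than 18.

18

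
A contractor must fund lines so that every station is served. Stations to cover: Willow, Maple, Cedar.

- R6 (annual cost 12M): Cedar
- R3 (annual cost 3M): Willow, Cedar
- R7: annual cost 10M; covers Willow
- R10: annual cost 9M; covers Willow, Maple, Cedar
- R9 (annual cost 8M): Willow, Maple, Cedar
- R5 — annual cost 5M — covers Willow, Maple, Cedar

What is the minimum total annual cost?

5

The greedy cost-per-new-station heuristic would pick R3 and R5 for 8, but a cheaper cover exists.
R5 alone covers Willow, Maple, Cedar — every station.
Total annual cost: 5.
No cover costs less than 5.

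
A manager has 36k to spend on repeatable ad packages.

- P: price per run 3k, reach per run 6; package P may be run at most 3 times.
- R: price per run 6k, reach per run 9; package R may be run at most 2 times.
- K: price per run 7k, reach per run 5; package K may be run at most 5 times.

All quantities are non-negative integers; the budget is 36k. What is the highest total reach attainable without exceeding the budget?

46

Take 3×P, 2×R, and 2×K: price 35 ≤ 36, reach 3·6 + 2·9 + 2·5 = 46.
P has the best ratio (6/3) and is taken to its limit of 3; remaining capacity is filled optimally with the others.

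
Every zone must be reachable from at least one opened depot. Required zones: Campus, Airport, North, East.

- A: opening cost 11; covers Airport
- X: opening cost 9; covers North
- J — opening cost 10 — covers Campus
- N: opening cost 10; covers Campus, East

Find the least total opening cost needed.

30

Choose A, X, and N: together they cover Campus, Airport, North, East — every zone.
Total opening cost: 11 + 9 + 10 = 30.
No cover costs less than 30.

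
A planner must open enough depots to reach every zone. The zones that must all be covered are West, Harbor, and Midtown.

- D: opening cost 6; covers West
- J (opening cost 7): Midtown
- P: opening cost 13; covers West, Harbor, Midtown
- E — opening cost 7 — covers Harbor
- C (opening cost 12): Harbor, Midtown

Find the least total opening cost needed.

This is an integer covering problem.
P alone covers West, Harbor, Midtown — every zone.
Total opening cost: 13.
No cover costs less than 13.

13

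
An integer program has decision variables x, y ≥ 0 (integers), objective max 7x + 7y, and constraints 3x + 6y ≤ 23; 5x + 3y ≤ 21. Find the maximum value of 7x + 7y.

35

Relaxing integrality, the LP optimum is 36.33 at (x,y) = (2.71, 2.48), which is not an integer point.
(x,y)=(3,2): 3·3+6·2=21≤23, 5·3+3·2=21≤21, objective 35.
(x,y)=(3,1): 3·3+6·1=15≤23, 5·3+3·1=18≤21, objective 28.
(x,y)=(2,2): 3·2+6·2=18≤23, 5·2+3·2=16≤21, objective 28.
No feasible integer point exceeds 35.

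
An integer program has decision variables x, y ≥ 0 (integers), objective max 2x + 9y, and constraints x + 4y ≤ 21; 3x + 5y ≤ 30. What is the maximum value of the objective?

Relaxing integrality, the LP optimum is 47.25 at (x,y) = (0, 5.25), which is not an integer point.
(x,y)=(1,5): 1·1+4·5=21≤21, 3·1+5·5=28≤30, objective 47.
(x,y)=(0,5): 1·0+4·5=20≤21, 3·0+5·5=25≤30, objective 45.
(x,y)=(2,4): 1·2+4·4=18≤21, 3·2+5·4=26≤30, objective 40.
Maximum is 47 at (x,y)=(1,5).

47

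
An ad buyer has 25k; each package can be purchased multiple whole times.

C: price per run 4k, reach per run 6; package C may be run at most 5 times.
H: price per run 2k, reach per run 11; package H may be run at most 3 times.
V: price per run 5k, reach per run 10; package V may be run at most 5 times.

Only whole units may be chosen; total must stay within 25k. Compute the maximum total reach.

H has the best ratio (11/2); taking only H gives at most 3×11 = 33 (stopped by the supply cap of 3).
Mixing does better — 1×C, 3×H, and 3×V: price 25 ≤ 25, reach 1·6 + 3·11 + 3·10 = 69.

69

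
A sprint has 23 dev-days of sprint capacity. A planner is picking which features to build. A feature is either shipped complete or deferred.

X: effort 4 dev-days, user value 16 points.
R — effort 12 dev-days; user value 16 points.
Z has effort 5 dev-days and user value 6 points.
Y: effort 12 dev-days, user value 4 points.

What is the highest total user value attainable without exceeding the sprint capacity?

X + R: effort 4 + 12 = 16 ≤ 23, user value 16 + 16 = 32.
X + R + Z: effort 4 + 12 + 5 = 21 ≤ 23, user value 16 + 16 + 6 = 38.
Best is X, R, and Z with total user value 38.

38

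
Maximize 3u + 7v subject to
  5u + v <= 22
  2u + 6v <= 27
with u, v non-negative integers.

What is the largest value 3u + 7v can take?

(u,v)=(1,4) is feasible, giving 31.
(u,v)=(3,3) is feasible, giving 30.
(u,v)=(0,4) is feasible, giving 28.
Maximum is 31 at (u,v)=(1,4).

31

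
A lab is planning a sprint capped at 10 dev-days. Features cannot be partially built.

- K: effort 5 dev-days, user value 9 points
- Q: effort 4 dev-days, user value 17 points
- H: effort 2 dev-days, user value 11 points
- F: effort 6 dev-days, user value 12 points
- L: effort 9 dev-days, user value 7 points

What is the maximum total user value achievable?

29

Q + F: effort 4 + 6 = 10 ≤ 10, user value 17 + 12 = 29.
K + Q: effort 5 + 4 = 9 ≤ 10, user value 9 + 17 = 26.
Q + H: effort 4 + 2 = 6 ≤ 10, user value 17 + 11 = 28.
Best is Q and F with total user value 29.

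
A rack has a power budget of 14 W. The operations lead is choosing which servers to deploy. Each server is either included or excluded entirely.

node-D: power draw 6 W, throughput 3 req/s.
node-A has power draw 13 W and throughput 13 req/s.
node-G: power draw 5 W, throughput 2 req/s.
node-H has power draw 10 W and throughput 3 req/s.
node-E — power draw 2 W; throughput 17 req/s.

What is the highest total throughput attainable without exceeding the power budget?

Take node-D, node-G, and node-E: power draw 6 + 5 + 2 = 13 ≤ 14, throughput 3 + 2 + 17 = 22.
No other feasible combination does better.

22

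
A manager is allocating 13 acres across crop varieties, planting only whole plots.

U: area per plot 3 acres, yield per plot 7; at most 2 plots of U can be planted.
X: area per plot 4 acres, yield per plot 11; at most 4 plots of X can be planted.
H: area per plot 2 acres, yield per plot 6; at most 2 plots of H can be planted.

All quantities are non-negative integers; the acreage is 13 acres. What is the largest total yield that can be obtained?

35

This is a bounded integer knapsack.
1×U, 2×X, and 1×H: area 13 ≤ 13, yield 1·7 + 2·11 + 1·6 = 35.
2×X and 2×H: area 12 ≤ 13, yield 2·11 + 2·6 = 34.
Best is 35.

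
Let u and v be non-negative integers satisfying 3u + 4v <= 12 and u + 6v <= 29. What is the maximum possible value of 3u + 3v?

(u,v)=(4,0): 3·4+4·0=12≤12, 1·4+6·0=4≤29, objective 12.
(u,v)=(3,0): 3·3+4·0=9≤12, 1·3+6·0=3≤29, objective 9.
The best lattice point is (4,0), giving 12.

12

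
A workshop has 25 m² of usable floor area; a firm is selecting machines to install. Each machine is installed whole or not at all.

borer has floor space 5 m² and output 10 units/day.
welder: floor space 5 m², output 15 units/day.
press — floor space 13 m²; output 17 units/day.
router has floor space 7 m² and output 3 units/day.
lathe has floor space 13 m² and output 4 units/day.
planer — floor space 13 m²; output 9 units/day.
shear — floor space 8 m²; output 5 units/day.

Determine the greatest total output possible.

42

Treat it as a binary knapsack problem.
borer + welder + press: floor space 5 + 5 + 13 = 23 ≤ 25, output 10 + 15 + 17 = 42.
welder + press + router: floor space 5 + 13 + 7 = 25 ≤ 25, output 15 + 17 + 3 = 35.
Best is borer, welder, and press with total output 42.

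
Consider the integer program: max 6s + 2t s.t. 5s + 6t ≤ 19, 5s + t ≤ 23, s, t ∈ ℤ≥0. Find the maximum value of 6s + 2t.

Relaxing integrality, the LP optimum is 22.80 at (s,t) = (3.8, 0), which is not an integer point.
(s,t)=(3,0): 5·3+6·0=15≤19, 5·3+1·0=15≤23, objective 18.
(s,t)=(2,1): 5·2+6·1=16≤19, 5·2+1·1=11≤23, objective 14.
(s,t)=(2,0): 5·2+6·0=10≤19, 5·2+1·0=10≤23, objective 12.
The best lattice point is (3,0), giving 18.

18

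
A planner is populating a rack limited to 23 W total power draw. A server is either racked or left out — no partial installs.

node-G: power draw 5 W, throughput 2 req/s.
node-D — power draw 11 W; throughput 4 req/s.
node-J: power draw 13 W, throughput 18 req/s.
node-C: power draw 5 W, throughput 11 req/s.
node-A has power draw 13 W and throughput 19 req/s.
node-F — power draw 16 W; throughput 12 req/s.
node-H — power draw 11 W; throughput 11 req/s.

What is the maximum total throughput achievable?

node-G + node-C + node-A: power draw 5 + 5 + 13 = 23 ≤ 23, throughput 2 + 11 + 19 = 32.
node-G + node-J + node-C: power draw 5 + 13 + 5 = 23 ≤ 23, throughput 2 + 18 + 11 = 31.
Best is node-G, node-C, and node-A with total throughput 32.

32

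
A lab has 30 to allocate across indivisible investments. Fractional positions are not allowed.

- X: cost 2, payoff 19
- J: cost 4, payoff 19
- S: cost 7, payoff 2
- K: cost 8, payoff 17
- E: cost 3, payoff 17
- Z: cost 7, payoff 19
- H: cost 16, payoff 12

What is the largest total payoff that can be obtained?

X + J + S + E + Z: cost 2 + 4 + 7 + 3 + 7 = 23 ≤ 30, payoff 19 + 19 + 2 + 17 + 19 = 76.
X + J + S + K + Z: cost 2 + 4 + 7 + 8 + 7 = 28 ≤ 30, payoff 19 + 19 + 2 + 17 + 19 = 76.
X + J + K + E + Z: cost 2 + 4 + 8 + 3 + 7 = 24 ≤ 30, payoff 19 + 19 + 17 + 17 + 19 = 91.
Best is X, J, K, E, and Z with total payoff 91.

91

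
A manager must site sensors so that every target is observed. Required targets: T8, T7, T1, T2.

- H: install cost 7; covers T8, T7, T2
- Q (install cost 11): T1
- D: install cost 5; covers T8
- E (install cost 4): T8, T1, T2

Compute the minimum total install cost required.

This is a weighted set-cover instance.
Choose H and E: together they cover T8, T7, T1, T2 — every target.
Total install cost: 7 + 4 = 11.
No cover costs less than 11.

11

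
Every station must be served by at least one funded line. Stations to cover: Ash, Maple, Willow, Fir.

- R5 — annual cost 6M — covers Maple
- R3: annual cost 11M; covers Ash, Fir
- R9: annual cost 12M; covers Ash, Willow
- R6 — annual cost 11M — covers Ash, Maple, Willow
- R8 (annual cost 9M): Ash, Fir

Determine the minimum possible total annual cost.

Choose R6 and R8: together they cover Ash, Maple, Willow, Fir — every station.
Total annual cost: 11 + 9 = 20.

20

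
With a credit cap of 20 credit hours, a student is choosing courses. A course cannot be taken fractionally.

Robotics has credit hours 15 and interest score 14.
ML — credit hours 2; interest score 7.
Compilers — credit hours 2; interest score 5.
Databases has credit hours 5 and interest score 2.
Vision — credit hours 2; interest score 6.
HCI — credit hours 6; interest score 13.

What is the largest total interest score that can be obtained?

33

Take ML, Compilers, Databases, Vision, and HCI: credit hours 2 + 2 + 5 + 2 + 6 = 17 ≤ 20, interest score 7 + 5 + 2 + 6 + 13 = 33.
No other feasible combination does better.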